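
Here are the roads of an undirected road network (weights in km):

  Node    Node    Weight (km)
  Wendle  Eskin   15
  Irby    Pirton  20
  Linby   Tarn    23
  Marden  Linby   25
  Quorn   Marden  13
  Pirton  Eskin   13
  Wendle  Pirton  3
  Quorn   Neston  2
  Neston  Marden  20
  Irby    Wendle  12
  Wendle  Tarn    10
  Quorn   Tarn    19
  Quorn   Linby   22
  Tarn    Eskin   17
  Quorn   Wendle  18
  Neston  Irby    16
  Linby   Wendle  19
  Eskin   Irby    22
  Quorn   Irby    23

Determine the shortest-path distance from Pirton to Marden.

Shortest distances from Pirton:
Pirton: 0
Wendle: 3  (via Pirton)
Eskin: 13  (via Pirton)
Tarn: 13  (via Wendle)
Irby: 15  (via Wendle)
Quorn: 21  (via Wendle)
Linby: 22  (via Wendle)
Neston: 23  (via Quorn)
Marden: 34  (via Quorn)
Shortest route: Pirton–Wendle–Quorn–Marden = 34 km.

34 km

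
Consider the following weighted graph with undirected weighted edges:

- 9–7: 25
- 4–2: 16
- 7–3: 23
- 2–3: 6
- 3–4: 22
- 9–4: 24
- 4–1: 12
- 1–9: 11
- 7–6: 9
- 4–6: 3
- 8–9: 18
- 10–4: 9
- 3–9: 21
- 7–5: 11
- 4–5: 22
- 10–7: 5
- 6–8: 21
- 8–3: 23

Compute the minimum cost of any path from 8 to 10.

Shortest distances from 8:
8: 0
9: 18  (via 8)
6: 21  (via 8)
3: 23  (via 8)
4: 24  (via 6)
1: 29  (via 9)
2: 29  (via 3)
7: 30  (via 6)
10: 33  (via 4)
Shortest route: 8–6–4–10 = 33.

33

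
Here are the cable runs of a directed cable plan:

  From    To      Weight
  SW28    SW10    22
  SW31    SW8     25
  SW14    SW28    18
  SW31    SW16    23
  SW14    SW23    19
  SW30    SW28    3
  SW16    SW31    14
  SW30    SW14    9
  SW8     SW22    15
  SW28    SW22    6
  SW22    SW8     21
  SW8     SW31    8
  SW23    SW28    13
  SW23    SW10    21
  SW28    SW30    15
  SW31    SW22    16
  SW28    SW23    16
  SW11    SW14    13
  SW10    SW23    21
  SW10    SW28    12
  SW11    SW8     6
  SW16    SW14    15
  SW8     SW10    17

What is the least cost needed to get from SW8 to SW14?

Running Dijkstra from SW8:
SW8: 0
SW31: 8  (via SW8)
SW22: 15  (via SW8)
SW10: 17  (via SW8)
SW28: 29  (via SW10)
SW16: 31  (via SW31)
SW23: 38  (via SW10)
SW30: 44  (via SW28)
SW14: 46  (via SW16)
Shortest route: SW8 → SW31 → SW16 → SW14 = 46.

46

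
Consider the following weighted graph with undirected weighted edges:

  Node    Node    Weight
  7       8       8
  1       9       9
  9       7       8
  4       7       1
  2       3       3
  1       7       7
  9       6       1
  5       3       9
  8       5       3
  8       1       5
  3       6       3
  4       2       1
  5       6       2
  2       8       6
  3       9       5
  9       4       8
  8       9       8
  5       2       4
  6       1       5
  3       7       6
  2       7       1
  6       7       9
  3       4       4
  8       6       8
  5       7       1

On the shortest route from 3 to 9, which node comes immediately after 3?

6

Compare a few routes:
3–6–9: 3+1 = 4
3–9: 5 = 5
The minimum is 4 via 3–6–9.
So from 3 the first move is to 6.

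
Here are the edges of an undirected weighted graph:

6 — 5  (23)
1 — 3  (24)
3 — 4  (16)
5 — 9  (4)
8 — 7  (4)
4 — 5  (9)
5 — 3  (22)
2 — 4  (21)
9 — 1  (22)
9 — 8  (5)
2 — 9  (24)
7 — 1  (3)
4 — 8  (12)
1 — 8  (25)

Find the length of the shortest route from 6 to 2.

51

Candidate routes:
6–5–4–2: 23+9+21 = 53
6–5–9–2: 23+4+24 = 51
Cheapest is 6–5–9–2 at 51.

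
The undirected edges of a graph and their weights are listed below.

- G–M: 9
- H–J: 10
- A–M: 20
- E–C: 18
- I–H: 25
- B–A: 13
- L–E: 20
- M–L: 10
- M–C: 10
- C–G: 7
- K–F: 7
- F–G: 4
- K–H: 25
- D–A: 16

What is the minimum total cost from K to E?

36

Compare a few routes:
K - F - G - M - L - E: 7+4+9+10+20 = 50
K - F - G - C - E: 7+4+7+18 = 36
K - F - G - M - C - E: 7+4+9+10+18 = 48
The minimum is 36 via K - F - G - C - E.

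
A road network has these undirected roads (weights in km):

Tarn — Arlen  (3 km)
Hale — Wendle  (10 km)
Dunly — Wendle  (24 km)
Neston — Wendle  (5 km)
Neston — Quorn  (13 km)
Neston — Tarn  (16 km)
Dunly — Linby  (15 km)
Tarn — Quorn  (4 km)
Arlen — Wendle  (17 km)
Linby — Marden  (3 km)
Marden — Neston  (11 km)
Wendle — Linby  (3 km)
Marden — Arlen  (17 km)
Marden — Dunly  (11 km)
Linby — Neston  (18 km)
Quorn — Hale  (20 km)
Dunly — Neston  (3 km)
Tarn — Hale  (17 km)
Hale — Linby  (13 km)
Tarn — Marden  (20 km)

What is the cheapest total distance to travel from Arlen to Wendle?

17 km

Running Dijkstra from Arlen:
Arlen: 0
Tarn: 3  (via Arlen)
Quorn: 7  (via Tarn)
Marden: 17  (via Arlen)
Wendle: 17  (via Arlen)
Shortest route: Arlen–Wendle = 17 km.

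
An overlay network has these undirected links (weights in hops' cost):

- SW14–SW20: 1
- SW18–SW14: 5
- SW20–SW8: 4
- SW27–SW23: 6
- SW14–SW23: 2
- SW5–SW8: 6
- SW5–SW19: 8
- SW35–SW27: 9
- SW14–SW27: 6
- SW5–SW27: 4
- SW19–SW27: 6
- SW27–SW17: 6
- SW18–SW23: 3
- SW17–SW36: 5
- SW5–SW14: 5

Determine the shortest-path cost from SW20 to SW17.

13 hops' cost

Candidate routes:
SW20–SW14–SW23–SW27–SW17: 1+2+6+6 = 15
SW20–SW14–SW27–SW17: 1+6+6 = 13
Cheapest is SW20–SW14–SW27–SW17 at 13 hops' cost.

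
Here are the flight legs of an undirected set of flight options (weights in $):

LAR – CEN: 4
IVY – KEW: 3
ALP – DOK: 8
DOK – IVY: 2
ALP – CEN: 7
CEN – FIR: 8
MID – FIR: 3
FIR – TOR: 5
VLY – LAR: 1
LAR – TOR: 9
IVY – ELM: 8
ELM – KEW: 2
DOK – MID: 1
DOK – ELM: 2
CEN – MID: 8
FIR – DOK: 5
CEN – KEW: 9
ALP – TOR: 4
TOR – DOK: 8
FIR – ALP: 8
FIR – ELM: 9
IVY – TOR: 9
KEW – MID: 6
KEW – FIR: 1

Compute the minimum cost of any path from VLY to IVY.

$16

Settle nodes by increasing distance from VLY:
VLY: 0
LAR: 1  (via VLY)
CEN: 5  (via LAR)
TOR: 10  (via LAR)
ALP: 12  (via CEN)
MID: 13  (via CEN)
FIR: 13  (via CEN)
DOK: 14  (via MID)
KEW: 14  (via CEN)
IVY: 16  (via DOK)
Shortest route: VLY → LAR → CEN → MID → DOK → IVY = $16.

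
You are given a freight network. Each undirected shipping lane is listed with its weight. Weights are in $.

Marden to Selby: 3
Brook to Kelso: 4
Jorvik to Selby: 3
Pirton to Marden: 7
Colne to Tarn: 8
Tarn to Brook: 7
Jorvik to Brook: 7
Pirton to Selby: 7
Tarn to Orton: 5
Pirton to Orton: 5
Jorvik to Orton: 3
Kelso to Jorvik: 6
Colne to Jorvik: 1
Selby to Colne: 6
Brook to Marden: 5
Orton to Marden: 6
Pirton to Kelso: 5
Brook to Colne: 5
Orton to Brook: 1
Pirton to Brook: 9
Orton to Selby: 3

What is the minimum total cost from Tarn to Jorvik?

$8

Shortest distances from Tarn:
Tarn: 0
Orton: 5  (via Tarn)
Brook: 6  (via Orton)
Colne: 8  (via Tarn)
Selby: 8  (via Orton)
Jorvik: 8  (via Orton)
Shortest route: Tarn → Orton → Jorvik = $8.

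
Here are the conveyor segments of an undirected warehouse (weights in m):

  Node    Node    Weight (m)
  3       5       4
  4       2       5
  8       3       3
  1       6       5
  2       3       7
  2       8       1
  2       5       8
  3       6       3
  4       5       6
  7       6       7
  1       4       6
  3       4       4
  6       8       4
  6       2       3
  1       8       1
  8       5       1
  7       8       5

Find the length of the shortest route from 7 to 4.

Running Dijkstra from 7:
7: 0
8: 5  (via 7)
1: 6  (via 8)
2: 6  (via 8)
5: 6  (via 8)
6: 7  (via 7)
3: 8  (via 8)
4: 11  (via 2)
Shortest route: 7–8–2–4 = 11 m.

11 m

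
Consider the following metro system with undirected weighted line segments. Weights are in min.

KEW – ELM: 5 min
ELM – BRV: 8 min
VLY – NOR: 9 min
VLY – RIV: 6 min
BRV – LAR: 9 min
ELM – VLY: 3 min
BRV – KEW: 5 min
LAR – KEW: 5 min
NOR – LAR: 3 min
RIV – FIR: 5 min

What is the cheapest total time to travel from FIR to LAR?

23 min

Enumerating some paths:
FIR–RIV–VLY–ELM–KEW–LAR: 5+6+3+5+5 = 24
FIR–RIV–VLY–NOR–LAR: 5+6+9+3 = 23
Cheapest is FIR–RIV–VLY–NOR–LAR at 23 min.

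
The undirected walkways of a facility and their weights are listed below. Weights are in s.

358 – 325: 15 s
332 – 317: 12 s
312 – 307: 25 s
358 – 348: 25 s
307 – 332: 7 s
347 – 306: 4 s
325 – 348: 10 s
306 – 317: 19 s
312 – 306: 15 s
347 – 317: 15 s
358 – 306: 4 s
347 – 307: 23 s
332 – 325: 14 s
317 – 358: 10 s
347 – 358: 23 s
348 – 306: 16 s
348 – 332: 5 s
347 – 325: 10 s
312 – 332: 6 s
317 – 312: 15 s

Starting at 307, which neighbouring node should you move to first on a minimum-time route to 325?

332

Enumerating some paths:
307 - 347 - 325: 23+10 = 33
307 - 332 - 348 - 325: 7+5+10 = 22
307 - 332 - 325: 7+14 = 21
Cheapest is 307 - 332 - 325 at 21 s.
So from 307 the first move is to 332.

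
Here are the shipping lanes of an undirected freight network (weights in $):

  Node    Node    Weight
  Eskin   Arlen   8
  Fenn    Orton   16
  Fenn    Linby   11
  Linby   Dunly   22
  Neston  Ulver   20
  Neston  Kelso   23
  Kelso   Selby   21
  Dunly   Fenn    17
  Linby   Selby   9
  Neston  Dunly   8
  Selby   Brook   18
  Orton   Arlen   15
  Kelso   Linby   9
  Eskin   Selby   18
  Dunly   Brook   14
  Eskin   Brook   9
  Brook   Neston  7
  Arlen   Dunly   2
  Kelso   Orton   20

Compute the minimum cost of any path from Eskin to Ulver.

$36

Settle nodes by increasing distance from Eskin:
Eskin: 0
Arlen: 8  (via Eskin)
Brook: 9  (via Eskin)
Dunly: 10  (via Arlen)
Neston: 16  (via Brook)
Selby: 18  (via Eskin)
Orton: 23  (via Arlen)
Linby: 27  (via Selby)
Fenn: 27  (via Dunly)
Kelso: 36  (via Linby)
Ulver: 36  (via Neston)
Shortest route: Eskin → Brook → Neston → Ulver = $36.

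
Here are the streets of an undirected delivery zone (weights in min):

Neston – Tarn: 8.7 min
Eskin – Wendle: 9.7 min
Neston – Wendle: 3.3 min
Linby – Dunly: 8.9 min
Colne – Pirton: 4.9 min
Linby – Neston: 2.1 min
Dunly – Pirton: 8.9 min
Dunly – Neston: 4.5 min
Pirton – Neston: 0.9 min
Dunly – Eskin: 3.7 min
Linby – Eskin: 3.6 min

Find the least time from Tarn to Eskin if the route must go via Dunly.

16.9 min

Best Tarn to Dunly: Tarn → Neston → Dunly costing 13.2
Best Dunly to Eskin: Dunly → Eskin costing 3.7
Total via Dunly: 13.2 + 3.7 = 16.9 min.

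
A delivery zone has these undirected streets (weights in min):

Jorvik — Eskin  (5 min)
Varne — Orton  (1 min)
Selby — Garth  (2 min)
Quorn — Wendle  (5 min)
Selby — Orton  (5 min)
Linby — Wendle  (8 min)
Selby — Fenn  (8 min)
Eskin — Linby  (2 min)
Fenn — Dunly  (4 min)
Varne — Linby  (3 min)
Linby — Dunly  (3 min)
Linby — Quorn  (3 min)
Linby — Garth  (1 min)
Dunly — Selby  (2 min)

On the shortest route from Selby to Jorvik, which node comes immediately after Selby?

Candidate routes:
Selby–Orton–Varne–Linby–Eskin–Jorvik: 5+1+3+2+5 = 16
Selby–Garth–Linby–Eskin–Jorvik: 2+1+2+5 = 10
Selby–Dunly–Linby–Eskin–Jorvik: 2+3+2+5 = 12
Cheapest is Selby–Garth–Linby–Eskin–Jorvik at 10 min.
So from Selby the first move is to Garth.

Garth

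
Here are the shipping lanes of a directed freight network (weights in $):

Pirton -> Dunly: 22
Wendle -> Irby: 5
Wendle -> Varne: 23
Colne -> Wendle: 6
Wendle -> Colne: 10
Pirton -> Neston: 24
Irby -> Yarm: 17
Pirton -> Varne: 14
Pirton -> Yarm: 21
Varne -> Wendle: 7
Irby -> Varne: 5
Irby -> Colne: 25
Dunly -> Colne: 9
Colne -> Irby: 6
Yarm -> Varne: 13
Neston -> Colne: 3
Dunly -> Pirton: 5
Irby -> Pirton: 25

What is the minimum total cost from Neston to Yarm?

$26

Compare a few routes:
Neston → Colne → Wendle → Irby → Yarm: 3+6+5+17 = 31
Neston → Colne → Irby → Yarm: 3+6+17 = 26
Neston → Colne → Wendle → Irby → Pirton → Yarm: 3+6+5+25+21 = 60
Neston → Colne → Irby → Pirton → Yarm: 3+6+25+21 = 55
The minimum is $26 via Neston → Colne → Irby → Yarm.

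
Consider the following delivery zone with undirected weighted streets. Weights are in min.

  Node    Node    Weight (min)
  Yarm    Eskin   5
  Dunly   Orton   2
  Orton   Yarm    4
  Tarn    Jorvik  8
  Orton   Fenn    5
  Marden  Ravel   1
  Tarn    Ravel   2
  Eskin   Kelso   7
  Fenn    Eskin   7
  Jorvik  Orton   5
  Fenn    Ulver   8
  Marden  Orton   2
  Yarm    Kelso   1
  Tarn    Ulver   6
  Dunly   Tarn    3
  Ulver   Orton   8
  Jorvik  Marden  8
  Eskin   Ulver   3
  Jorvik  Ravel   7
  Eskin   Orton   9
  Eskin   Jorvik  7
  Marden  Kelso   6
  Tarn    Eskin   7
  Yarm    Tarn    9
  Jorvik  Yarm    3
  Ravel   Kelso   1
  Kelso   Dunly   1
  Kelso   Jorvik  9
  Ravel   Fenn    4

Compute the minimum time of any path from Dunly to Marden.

3 min

Settle nodes by increasing distance from Dunly:
Dunly: 0
Kelso: 1  (via Dunly)
Orton: 2  (via Dunly)
Yarm: 2  (via Kelso)
Ravel: 2  (via Kelso)
Marden: 3  (via Ravel)
Shortest route: Dunly → Kelso → Ravel → Marden = 3 min.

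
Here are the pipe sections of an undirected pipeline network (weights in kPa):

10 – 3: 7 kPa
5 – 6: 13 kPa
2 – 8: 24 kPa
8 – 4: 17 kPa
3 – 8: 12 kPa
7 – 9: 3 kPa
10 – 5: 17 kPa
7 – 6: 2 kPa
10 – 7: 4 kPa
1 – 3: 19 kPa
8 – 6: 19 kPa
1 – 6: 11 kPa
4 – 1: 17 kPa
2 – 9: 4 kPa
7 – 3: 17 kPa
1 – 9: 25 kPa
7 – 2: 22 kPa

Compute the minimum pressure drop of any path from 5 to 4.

Settle nodes by increasing distance from 5:
5: 0
6: 13  (via 5)
7: 15  (via 6)
10: 17  (via 5)
9: 18  (via 7)
2: 22  (via 9)
1: 24  (via 6)
3: 24  (via 10)
8: 32  (via 6)
4: 41  (via 1)
Shortest route: 5–6–1–4 = 41 kPa.

41 kPa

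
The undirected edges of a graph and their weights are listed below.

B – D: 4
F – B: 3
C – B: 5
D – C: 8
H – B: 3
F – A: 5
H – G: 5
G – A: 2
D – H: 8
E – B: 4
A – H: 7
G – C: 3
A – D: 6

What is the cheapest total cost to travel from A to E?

Enumerating some paths:
A–H–B–E: 7+3+4 = 14
A–G–H–B–E: 2+5+3+4 = 14
A–F–B–E: 5+3+4 = 12
Cheapest is A–F–B–E at 12.

12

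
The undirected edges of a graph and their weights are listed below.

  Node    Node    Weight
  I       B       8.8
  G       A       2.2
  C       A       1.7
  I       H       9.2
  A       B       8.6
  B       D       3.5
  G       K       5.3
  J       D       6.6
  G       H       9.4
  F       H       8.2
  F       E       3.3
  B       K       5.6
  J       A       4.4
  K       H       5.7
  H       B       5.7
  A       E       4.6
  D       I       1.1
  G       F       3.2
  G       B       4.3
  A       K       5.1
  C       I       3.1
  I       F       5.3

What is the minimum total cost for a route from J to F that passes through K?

18

Best J to K: J–A–K costing 9.5
Best K to F: K–G–F costing 8.5
Total via K: 9.5 + 8.5 = 18.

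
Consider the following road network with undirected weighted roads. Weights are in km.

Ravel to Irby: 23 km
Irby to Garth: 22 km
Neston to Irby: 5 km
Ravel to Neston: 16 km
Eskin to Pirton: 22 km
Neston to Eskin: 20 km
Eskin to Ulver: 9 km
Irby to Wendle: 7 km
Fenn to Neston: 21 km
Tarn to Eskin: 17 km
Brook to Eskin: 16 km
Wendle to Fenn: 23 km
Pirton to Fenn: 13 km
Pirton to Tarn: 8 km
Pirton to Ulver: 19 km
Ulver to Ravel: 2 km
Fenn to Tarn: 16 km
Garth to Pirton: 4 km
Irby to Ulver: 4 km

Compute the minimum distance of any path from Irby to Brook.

Settle nodes by increasing distance from Irby:
Irby: 0
Ulver: 4  (via Irby)
Neston: 5  (via Irby)
Ravel: 6  (via Ulver)
Wendle: 7  (via Irby)
Eskin: 13  (via Ulver)
Garth: 22  (via Irby)
Pirton: 23  (via Ulver)
Fenn: 26  (via Neston)
Brook: 29  (via Eskin)
Shortest route: Irby–Ulver–Eskin–Brook = 29 km.

29 km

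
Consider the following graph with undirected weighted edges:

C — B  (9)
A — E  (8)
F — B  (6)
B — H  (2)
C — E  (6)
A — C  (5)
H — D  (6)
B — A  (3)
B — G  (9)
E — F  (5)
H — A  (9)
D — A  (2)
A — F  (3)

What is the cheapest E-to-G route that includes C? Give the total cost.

Best E to C: E–C costing 6
Best C to G: C–A–B–G costing 17
Total via C: 6 + 17 = 23.

23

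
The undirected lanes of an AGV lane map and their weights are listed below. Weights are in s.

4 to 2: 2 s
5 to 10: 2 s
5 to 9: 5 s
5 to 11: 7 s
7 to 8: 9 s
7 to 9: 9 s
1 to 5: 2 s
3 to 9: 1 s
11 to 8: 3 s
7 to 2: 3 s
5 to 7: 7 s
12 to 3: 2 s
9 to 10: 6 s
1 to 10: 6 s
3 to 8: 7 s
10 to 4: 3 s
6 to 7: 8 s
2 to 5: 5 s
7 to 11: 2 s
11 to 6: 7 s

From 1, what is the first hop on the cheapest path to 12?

5

Compare a few routes:
1 - 5 - 10 - 9 - 3 - 12: 2+2+6+1+2 = 13
1 - 10 - 9 - 3 - 12: 6+6+1+2 = 15
1 - 10 - 5 - 9 - 3 - 12: 6+2+5+1+2 = 16
1 - 5 - 9 - 3 - 12: 2+5+1+2 = 10
The minimum is 10 s via 1 - 5 - 9 - 3 - 12.
So from 1 the first move is to 5.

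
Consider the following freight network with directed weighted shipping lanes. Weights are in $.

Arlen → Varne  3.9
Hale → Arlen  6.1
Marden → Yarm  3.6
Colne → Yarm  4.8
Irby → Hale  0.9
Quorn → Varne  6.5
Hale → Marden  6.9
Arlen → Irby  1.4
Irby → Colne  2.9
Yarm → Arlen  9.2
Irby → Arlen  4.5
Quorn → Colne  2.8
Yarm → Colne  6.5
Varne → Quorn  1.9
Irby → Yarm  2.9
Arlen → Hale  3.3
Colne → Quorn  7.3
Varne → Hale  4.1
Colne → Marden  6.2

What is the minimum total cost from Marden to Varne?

Compare a few routes:
Marden–Yarm–Arlen–Varne: 3.6+9.2+3.9 = 16.7
Marden–Yarm–Colne–Quorn–Varne: 3.6+6.5+7.3+6.5 = 23.9
Marden–Yarm–Arlen–Irby–Colne–Quorn–Varne: 3.6+9.2+1.4+2.9+7.3+6.5 = 30.9
Cheapest is Marden–Yarm–Arlen–Varne at $16.7.

$16.7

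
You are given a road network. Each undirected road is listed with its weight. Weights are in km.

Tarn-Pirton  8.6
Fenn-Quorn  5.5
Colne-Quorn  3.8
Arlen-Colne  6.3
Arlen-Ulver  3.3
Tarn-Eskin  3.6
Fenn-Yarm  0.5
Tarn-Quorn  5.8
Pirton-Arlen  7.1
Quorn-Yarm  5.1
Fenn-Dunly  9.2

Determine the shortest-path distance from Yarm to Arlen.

Candidate routes:
Yarm - Fenn - Quorn - Colne - Arlen: 0.5+5.5+3.8+6.3 = 16.1
Yarm - Quorn - Colne - Arlen: 5.1+3.8+6.3 = 15.2
Yarm - Fenn - Quorn - Tarn - Pirton - Arlen: 0.5+5.5+5.8+8.6+7.1 = 27.5
Yarm - Quorn - Tarn - Pirton - Arlen: 5.1+5.8+8.6+7.1 = 26.6
Cheapest is Yarm - Quorn - Colne - Arlen at 15.2 km.

15.2 km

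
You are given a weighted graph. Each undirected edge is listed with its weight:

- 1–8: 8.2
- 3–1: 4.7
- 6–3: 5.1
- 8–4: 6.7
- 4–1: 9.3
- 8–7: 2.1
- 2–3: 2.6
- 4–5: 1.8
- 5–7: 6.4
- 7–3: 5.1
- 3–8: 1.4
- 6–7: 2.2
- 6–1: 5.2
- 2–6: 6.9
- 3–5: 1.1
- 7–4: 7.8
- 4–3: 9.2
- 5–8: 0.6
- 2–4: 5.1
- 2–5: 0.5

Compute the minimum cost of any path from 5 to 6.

Compare a few routes:
5 - 8 - 7 - 6: 0.6+2.1+2.2 = 4.9
5 - 3 - 8 - 7 - 6: 1.1+1.4+2.1+2.2 = 6.8
5 - 3 - 6: 1.1+5.1 = 6.2
5 - 8 - 3 - 6: 0.6+1.4+5.1 = 7.1
The minimum is 4.9 via 5 - 8 - 7 - 6.

4.9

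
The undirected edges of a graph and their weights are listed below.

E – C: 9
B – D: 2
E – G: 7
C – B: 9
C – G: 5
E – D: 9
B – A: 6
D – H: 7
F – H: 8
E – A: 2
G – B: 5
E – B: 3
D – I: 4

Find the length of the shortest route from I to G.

Enumerating some paths:
I–D–B–G: 4+2+5 = 11
I–D–B–E–G: 4+2+3+7 = 16
I–D–E–G: 4+9+7 = 20
The minimum is 11 via I–D–B–G.

11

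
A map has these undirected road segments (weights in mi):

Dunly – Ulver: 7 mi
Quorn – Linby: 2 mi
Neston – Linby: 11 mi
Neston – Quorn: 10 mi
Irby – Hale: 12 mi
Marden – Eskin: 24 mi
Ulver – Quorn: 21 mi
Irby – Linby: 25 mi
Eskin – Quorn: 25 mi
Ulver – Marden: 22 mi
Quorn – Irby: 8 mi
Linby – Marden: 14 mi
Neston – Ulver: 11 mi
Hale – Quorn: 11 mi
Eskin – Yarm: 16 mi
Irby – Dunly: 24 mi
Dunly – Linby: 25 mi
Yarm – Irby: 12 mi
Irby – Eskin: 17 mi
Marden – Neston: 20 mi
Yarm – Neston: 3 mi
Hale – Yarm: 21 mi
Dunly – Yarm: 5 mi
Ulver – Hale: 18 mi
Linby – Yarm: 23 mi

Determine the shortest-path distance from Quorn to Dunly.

18 mi

Settle nodes by increasing distance from Quorn:
Quorn: 0
Linby: 2  (via Quorn)
Irby: 8  (via Quorn)
Neston: 10  (via Quorn)
Hale: 11  (via Quorn)
Yarm: 13  (via Neston)
Marden: 16  (via Linby)
Dunly: 18  (via Yarm)
Shortest route: Quorn–Neston–Yarm–Dunly = 18 mi.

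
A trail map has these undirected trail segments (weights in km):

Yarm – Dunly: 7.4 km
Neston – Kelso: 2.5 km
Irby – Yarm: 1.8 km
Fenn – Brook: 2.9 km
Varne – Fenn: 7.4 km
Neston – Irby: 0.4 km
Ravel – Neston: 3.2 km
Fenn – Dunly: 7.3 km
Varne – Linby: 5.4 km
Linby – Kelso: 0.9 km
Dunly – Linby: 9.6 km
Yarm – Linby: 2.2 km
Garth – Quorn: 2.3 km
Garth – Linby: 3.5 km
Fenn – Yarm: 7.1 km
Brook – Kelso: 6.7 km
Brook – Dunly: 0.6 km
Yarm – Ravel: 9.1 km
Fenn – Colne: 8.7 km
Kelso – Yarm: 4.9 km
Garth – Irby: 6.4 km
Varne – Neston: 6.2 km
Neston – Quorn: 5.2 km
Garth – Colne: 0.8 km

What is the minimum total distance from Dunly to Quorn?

14 km

Enumerating some paths:
Dunly → Brook → Kelso → Linby → Garth → Quorn: 0.6+6.7+0.9+3.5+2.3 = 14
Dunly → Yarm → Irby → Neston → Quorn: 7.4+1.8+0.4+5.2 = 14.8
Cheapest is Dunly → Brook → Kelso → Linby → Garth → Quorn at 14 km.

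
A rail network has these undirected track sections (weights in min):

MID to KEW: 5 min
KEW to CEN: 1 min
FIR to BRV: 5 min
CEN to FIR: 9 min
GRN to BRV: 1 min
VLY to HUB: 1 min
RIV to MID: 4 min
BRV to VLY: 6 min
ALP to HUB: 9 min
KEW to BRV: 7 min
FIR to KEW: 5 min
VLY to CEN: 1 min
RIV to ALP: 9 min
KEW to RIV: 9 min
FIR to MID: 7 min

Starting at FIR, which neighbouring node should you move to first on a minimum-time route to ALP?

KEW

Enumerating some paths:
FIR - KEW - CEN - VLY - HUB - ALP: 5+1+1+1+9 = 17
FIR - MID - RIV - ALP: 7+4+9 = 20
FIR - CEN - VLY - HUB - ALP: 9+1+1+9 = 20
Cheapest is FIR - KEW - CEN - VLY - HUB - ALP at 17 min.
So from FIR the first move is to KEW.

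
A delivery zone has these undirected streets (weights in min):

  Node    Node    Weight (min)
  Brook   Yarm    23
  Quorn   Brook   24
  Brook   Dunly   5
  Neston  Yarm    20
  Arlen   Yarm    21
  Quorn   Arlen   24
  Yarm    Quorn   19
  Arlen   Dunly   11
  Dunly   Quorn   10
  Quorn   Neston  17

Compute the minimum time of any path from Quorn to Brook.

15 min

Compare a few routes:
Quorn → Dunly → Brook: 10+5 = 15
Quorn → Brook: 24 = 24
Cheapest is Quorn → Dunly → Brook at 15 min.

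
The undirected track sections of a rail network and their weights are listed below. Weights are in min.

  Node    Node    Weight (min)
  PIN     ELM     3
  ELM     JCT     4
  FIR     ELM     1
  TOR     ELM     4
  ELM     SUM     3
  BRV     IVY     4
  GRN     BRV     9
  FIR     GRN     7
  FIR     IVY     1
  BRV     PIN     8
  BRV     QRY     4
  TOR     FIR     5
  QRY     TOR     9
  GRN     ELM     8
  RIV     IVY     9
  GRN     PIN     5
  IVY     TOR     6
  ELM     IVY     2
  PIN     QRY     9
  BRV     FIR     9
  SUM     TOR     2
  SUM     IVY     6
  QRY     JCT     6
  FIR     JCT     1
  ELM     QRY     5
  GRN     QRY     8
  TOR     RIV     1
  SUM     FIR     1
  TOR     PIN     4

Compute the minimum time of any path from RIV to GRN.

Compare a few routes:
RIV–TOR–PIN–GRN: 1+4+5 = 10
RIV–TOR–SUM–FIR–GRN: 1+2+1+7 = 11
Cheapest is RIV–TOR–PIN–GRN at 10 min.

10 min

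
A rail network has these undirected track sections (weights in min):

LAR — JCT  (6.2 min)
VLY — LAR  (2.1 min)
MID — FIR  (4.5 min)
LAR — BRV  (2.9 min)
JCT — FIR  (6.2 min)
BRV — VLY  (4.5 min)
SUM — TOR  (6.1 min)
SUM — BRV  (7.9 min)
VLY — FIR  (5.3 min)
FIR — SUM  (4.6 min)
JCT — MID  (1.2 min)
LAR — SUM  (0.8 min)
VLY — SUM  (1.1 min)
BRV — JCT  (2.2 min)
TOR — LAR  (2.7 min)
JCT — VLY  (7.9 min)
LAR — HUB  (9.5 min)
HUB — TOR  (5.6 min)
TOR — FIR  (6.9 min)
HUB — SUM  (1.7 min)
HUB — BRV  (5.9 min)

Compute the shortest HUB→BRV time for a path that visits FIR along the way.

Shortest HUB→FIR: HUB–SUM–FIR = 6.3
Shortest FIR→BRV: FIR–MID–JCT–BRV = 7.9
Total via FIR: 6.3 + 7.9 = 14.2 min.

14.2 min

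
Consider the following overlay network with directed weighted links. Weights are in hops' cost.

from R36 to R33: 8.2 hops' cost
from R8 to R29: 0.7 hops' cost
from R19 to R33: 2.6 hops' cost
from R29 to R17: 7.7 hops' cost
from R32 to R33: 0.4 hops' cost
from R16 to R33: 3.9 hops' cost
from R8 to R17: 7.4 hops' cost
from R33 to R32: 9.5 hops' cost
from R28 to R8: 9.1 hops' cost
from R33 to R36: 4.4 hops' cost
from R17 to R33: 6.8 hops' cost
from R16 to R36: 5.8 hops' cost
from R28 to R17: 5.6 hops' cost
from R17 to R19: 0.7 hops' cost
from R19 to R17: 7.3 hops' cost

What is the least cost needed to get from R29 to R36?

Settle nodes by increasing distance from R29:
R29: 0
R17: 7.7  (via R29)
R19: 8.4  (via R17)
R33: 11  (via R19)
R36: 15.4  (via R33)
Shortest route: R29–R17–R19–R33–R36 = 15.4 hops' cost.

15.4 hops' cost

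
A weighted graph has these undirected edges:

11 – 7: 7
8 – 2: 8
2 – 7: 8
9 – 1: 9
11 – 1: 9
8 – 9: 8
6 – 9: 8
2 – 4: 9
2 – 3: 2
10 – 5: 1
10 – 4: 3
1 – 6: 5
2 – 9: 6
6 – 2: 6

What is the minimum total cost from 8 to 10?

Settle nodes by increasing distance from 8:
8: 0
2: 8  (via 8)
9: 8  (via 8)
3: 10  (via 2)
6: 14  (via 2)
7: 16  (via 2)
1: 17  (via 9)
4: 17  (via 2)
10: 20  (via 4)
Shortest route: 8 → 2 → 4 → 10 = 20.

20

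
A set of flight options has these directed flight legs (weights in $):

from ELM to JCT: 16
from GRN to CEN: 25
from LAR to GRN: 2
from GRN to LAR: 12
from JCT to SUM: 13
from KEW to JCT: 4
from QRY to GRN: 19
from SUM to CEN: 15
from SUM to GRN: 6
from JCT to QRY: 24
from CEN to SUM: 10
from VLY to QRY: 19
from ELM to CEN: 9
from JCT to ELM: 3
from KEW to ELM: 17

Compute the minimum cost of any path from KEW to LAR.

$35

Settle nodes by increasing distance from KEW:
KEW: 0
JCT: 4  (via KEW)
ELM: 7  (via JCT)
CEN: 16  (via ELM)
SUM: 17  (via JCT)
GRN: 23  (via SUM)
QRY: 28  (via JCT)
LAR: 35  (via GRN)
Shortest route: KEW–JCT–SUM–GRN–LAR = $35.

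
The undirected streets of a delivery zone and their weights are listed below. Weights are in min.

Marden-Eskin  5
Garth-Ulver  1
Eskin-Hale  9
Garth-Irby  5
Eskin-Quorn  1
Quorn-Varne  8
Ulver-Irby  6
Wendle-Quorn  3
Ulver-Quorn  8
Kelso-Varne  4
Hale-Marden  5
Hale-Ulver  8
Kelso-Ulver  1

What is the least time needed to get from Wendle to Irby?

Running Dijkstra from Wendle:
Wendle: 0
Quorn: 3  (via Wendle)
Eskin: 4  (via Quorn)
Marden: 9  (via Eskin)
Varne: 11  (via Quorn)
Ulver: 11  (via Quorn)
Kelso: 12  (via Ulver)
Garth: 12  (via Ulver)
Hale: 13  (via Eskin)
Irby: 17  (via Ulver)
Shortest route: Wendle–Quorn–Ulver–Irby = 17 min.

17 min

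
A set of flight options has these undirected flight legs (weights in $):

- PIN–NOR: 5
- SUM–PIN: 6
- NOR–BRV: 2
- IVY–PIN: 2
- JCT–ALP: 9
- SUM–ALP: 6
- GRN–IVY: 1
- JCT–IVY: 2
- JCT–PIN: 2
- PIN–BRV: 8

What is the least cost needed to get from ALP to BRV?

Compare a few routes:
ALP–SUM–PIN–NOR–BRV: 6+6+5+2 = 19
ALP–JCT–PIN–NOR–BRV: 9+2+5+2 = 18
The minimum is $18 via ALP–JCT–PIN–NOR–BRV.

$18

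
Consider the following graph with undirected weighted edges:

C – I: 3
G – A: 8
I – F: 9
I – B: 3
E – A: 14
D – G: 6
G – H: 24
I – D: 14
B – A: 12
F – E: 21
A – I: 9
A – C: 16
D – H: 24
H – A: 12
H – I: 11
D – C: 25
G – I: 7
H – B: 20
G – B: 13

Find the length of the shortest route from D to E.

28

Settle nodes by increasing distance from D:
D: 0
G: 6  (via D)
I: 13  (via G)
A: 14  (via G)
B: 16  (via I)
C: 16  (via I)
F: 22  (via I)
H: 24  (via D)
E: 28  (via A)
Shortest route: D → G → A → E = 28.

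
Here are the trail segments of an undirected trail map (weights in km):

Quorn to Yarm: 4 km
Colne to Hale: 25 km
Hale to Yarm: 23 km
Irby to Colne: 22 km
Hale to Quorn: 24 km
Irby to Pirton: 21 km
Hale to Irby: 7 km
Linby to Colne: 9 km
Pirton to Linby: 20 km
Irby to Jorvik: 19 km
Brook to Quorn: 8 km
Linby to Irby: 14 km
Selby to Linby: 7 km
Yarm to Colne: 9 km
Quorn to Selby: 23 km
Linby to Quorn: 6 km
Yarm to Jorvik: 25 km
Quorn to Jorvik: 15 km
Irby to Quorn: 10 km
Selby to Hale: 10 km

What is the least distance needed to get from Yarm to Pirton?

30 km

Compare a few routes:
Yarm–Quorn–Irby–Pirton: 4+10+21 = 35
Yarm–Colne–Linby–Pirton: 9+9+20 = 38
Yarm–Quorn–Linby–Pirton: 4+6+20 = 30
The minimum is 30 km via Yarm–Quorn–Linby–Pirton.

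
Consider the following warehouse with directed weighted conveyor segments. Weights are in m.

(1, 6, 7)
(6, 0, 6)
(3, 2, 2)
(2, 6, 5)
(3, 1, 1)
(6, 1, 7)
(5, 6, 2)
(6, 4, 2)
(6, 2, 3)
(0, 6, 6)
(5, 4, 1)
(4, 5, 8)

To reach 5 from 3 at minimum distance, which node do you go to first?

2

Candidate routes:
3–2–6–4–5: 2+5+2+8 = 17
3–1–6–4–5: 1+7+2+8 = 18
Cheapest is 3–2–6–4–5 at 17 m.
So from 3 the first move is to 2.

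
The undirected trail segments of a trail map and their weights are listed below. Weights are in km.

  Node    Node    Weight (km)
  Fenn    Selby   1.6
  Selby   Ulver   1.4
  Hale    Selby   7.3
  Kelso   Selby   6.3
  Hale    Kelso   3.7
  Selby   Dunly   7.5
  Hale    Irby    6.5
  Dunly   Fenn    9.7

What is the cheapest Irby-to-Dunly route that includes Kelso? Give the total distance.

24 km

Best Irby to Kelso: Irby–Hale–Kelso costing 10.2
Best Kelso to Dunly: Kelso–Selby–Dunly costing 13.8
Total via Kelso: 10.2 + 13.8 = 24 km.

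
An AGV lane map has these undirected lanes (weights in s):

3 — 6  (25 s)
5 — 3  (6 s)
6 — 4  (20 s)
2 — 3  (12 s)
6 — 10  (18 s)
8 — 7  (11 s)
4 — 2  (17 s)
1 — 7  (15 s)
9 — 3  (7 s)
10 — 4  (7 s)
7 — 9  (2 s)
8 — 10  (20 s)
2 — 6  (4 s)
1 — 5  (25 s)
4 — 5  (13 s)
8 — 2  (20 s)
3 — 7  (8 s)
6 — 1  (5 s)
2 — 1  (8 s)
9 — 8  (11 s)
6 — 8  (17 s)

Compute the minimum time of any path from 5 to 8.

24 s

Compare a few routes:
5–3–7–8: 6+8+11 = 25
5–3–9–8: 6+7+11 = 24
5–3–9–7–8: 6+7+2+11 = 26
Cheapest is 5–3–9–8 at 24 s.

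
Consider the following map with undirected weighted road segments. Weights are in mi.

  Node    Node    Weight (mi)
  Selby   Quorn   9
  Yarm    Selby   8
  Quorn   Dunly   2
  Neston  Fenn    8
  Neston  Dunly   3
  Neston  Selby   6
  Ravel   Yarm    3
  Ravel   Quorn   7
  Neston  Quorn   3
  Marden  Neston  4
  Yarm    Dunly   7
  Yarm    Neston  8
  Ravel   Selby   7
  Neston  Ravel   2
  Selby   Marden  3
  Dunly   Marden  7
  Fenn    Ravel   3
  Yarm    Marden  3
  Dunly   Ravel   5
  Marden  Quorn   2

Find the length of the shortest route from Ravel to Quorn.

Compare a few routes:
Ravel - Neston - Quorn: 2+3 = 5
Ravel - Neston - Dunly - Quorn: 2+3+2 = 7
Cheapest is Ravel - Neston - Quorn at 5 mi.

5 mi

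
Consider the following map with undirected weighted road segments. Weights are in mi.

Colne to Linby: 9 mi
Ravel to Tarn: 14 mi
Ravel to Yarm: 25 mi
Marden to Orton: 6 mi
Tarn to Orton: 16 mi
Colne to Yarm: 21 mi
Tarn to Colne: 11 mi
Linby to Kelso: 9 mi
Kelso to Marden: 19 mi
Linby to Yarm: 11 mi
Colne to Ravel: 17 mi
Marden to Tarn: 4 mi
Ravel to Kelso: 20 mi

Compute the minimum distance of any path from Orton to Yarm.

Running Dijkstra from Orton:
Orton: 0
Marden: 6  (via Orton)
Tarn: 10  (via Marden)
Colne: 21  (via Tarn)
Ravel: 24  (via Tarn)
Kelso: 25  (via Marden)
Linby: 30  (via Colne)
Yarm: 41  (via Linby)
Shortest route: Orton → Marden → Tarn → Colne → Linby → Yarm = 41 mi.

41 mi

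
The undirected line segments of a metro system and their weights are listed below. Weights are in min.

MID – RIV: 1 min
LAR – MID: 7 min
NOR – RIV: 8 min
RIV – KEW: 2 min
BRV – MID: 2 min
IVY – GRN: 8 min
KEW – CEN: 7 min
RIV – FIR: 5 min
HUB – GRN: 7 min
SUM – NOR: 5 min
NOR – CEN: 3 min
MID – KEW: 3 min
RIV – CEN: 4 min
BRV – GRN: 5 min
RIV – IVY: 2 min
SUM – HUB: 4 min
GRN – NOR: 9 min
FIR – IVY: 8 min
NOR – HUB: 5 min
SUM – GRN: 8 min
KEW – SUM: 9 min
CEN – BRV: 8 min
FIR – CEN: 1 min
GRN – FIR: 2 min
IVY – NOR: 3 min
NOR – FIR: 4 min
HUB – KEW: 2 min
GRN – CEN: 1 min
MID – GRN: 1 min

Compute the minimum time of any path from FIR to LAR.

Shortest distances from FIR:
FIR: 0
CEN: 1  (via FIR)
GRN: 2  (via FIR)
MID: 3  (via GRN)
NOR: 4  (via FIR)
RIV: 4  (via MID)
BRV: 5  (via MID)
KEW: 6  (via MID)
IVY: 6  (via RIV)
HUB: 8  (via KEW)
SUM: 9  (via NOR)
LAR: 10  (via MID)
Shortest route: FIR → GRN → MID → LAR = 10 min.

10 min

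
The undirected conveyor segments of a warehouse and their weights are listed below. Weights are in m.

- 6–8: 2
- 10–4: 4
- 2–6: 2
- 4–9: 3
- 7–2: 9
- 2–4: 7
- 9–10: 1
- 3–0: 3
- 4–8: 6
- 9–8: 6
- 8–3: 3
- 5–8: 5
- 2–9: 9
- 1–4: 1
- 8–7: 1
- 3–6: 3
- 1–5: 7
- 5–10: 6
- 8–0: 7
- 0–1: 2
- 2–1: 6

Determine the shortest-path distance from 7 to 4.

7 m

Compare a few routes:
7 - 8 - 9 - 4: 1+6+3 = 10
7 - 8 - 3 - 0 - 1 - 4: 1+3+3+2+1 = 10
7 - 8 - 4: 1+6 = 7
Cheapest is 7 - 8 - 4 at 7 m.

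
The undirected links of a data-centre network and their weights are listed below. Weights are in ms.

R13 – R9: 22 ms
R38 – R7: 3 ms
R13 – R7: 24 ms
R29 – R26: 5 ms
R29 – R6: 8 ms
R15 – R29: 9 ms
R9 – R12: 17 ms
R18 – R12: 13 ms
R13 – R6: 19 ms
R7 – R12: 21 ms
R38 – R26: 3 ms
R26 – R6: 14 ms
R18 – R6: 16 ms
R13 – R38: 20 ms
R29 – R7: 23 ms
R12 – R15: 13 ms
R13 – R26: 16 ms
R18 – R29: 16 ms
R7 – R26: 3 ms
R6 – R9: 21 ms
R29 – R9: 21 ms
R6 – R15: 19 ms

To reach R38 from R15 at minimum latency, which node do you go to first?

R29

Candidate routes:
R15 - R29 - R26 - R7 - R38: 9+5+3+3 = 20
R15 - R29 - R26 - R38: 9+5+3 = 17
The minimum is 17 ms via R15 - R29 - R26 - R38.
So from R15 the first move is to R29.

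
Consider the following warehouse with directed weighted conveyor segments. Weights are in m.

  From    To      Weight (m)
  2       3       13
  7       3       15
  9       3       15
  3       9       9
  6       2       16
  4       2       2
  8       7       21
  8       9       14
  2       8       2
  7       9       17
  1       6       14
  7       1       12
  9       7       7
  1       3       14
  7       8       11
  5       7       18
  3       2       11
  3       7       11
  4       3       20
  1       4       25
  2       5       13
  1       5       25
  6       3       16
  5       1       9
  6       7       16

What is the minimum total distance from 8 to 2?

40 m

Enumerating some paths:
8 → 9 → 7 → 1 → 3 → 2: 14+7+12+14+11 = 58
8 → 9 → 7 → 3 → 2: 14+7+15+11 = 47
8 → 9 → 3 → 2: 14+15+11 = 40
8 → 7 → 3 → 2: 21+15+11 = 47
The minimum is 40 m via 8 → 9 → 3 → 2.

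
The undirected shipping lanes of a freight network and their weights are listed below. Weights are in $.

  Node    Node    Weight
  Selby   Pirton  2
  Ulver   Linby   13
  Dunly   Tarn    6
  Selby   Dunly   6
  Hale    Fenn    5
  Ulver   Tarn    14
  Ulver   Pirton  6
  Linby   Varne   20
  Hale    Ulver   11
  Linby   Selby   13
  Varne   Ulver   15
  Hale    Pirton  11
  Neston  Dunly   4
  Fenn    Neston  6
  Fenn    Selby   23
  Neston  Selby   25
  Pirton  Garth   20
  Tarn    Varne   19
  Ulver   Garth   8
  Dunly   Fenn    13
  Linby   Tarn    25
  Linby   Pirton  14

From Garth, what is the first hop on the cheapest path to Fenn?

Ulver

Enumerating some paths:
Garth → Ulver → Pirton → Selby → Dunly → Neston → Fenn: 8+6+2+6+4+6 = 32
Garth → Ulver → Pirton → Hale → Fenn: 8+6+11+5 = 30
Garth → Ulver → Hale → Fenn: 8+11+5 = 24
Cheapest is Garth → Ulver → Hale → Fenn at $24.
So from Garth the first move is to Ulver.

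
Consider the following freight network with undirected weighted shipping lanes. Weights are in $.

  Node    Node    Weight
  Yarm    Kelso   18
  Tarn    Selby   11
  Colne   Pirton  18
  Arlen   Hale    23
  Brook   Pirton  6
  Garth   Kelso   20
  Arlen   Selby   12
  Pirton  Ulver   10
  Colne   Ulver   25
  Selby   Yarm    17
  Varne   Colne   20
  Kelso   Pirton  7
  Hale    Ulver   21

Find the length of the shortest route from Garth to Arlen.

Running Dijkstra from Garth:
Garth: 0
Kelso: 20  (via Garth)
Pirton: 27  (via Kelso)
Brook: 33  (via Pirton)
Ulver: 37  (via Pirton)
Yarm: 38  (via Kelso)
Colne: 45  (via Pirton)
Selby: 55  (via Yarm)
Hale: 58  (via Ulver)
Varne: 65  (via Colne)
Tarn: 66  (via Selby)
Arlen: 67  (via Selby)
Shortest route: Garth → Kelso → Yarm → Selby → Arlen = $67.

$67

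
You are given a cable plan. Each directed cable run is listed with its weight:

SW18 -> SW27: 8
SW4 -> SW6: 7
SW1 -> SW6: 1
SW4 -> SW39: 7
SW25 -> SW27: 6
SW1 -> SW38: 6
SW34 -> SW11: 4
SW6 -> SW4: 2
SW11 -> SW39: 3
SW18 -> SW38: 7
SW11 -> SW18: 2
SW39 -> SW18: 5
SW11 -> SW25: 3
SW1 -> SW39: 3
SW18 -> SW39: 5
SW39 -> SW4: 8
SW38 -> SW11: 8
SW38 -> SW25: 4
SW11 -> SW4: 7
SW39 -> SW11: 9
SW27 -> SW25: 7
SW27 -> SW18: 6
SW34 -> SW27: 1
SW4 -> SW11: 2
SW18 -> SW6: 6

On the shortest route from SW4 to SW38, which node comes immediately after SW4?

Compare a few routes:
SW4 - SW11 - SW39 - SW18 - SW38: 2+3+5+7 = 17
SW4 - SW11 - SW18 - SW38: 2+2+7 = 11
SW4 - SW39 - SW18 - SW38: 7+5+7 = 19
Cheapest is SW4 - SW11 - SW18 - SW38 at 11.
So from SW4 the first move is to SW11.

SW11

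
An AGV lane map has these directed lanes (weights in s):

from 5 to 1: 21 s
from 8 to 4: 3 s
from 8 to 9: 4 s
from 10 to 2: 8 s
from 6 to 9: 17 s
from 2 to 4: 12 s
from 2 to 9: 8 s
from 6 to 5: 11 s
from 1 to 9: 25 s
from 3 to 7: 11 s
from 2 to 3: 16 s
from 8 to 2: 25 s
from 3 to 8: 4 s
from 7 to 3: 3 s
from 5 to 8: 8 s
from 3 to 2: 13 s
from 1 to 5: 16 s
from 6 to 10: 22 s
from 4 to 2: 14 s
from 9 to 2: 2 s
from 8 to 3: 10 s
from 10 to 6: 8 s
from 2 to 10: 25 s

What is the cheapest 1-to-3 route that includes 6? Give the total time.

89 s

Best 1 to 6: 1 → 9 → 2 → 10 → 6 costing 60
Best 6 to 3: 6 → 5 → 8 → 3 costing 29
Total via 6: 60 + 29 = 89 s.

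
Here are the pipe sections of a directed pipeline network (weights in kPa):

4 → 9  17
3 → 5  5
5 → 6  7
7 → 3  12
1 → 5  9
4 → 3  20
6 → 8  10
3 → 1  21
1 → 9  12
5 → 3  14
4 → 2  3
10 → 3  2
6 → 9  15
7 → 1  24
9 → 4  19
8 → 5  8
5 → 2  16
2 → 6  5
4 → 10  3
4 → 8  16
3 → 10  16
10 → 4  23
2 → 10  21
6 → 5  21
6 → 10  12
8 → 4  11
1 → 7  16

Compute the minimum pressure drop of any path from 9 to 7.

Settle nodes by increasing distance from 9:
9: 0
4: 19  (via 9)
2: 22  (via 4)
10: 22  (via 4)
3: 24  (via 10)
6: 27  (via 2)
5: 29  (via 3)
8: 35  (via 4)
1: 45  (via 3)
7: 61  (via 1)
Shortest route: 9–4–10–3–1–7 = 61 kPa.

61 kPa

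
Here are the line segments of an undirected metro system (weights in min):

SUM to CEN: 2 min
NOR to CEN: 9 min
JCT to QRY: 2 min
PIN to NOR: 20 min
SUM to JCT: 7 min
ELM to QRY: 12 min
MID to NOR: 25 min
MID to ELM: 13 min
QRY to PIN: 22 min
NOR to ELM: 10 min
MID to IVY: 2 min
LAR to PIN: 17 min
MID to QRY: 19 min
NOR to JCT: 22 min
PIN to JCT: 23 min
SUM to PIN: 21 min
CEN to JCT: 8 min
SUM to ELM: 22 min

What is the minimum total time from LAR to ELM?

Compare a few routes:
LAR → PIN → NOR → ELM: 17+20+10 = 47
LAR → PIN → QRY → ELM: 17+22+12 = 51
LAR → PIN → JCT → QRY → ELM: 17+23+2+12 = 54
LAR → PIN → SUM → JCT → QRY → ELM: 17+21+7+2+12 = 59
Cheapest is LAR → PIN → NOR → ELM at 47 min.

47 min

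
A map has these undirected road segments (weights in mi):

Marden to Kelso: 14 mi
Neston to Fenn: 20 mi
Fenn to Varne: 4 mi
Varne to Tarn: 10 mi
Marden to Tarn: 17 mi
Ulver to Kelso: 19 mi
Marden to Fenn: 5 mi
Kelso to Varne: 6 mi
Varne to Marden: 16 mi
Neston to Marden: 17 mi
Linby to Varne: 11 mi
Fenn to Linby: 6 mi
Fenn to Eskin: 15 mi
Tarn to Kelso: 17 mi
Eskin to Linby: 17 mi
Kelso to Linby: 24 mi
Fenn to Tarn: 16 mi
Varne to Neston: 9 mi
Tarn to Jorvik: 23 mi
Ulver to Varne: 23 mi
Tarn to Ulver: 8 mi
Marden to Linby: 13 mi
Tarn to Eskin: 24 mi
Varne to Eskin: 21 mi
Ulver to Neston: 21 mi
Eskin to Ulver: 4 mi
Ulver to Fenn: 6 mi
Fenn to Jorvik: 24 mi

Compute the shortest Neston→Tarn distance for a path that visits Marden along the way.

Shortest Neston→Marden: Neston → Marden = 17
Shortest Marden→Tarn: Marden → Tarn = 17
Total via Marden: 17 + 17 = 34 mi.

34 mi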